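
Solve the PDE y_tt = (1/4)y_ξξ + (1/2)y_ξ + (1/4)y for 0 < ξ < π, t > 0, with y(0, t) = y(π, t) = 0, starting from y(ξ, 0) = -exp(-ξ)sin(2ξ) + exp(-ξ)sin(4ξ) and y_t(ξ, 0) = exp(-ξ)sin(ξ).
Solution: Substitute y = exp(-ξ)u, i.e. u = exp(ξ)y.
By the product rule, y_ξ = exp(-ξ)(u_ξ - u), y_ξξ = exp(-ξ)(u_ξξ - 2u_ξ + u), y_tt = exp(-ξ)u_tt.
Substituting into the PDE and dividing by exp(-ξ): u_tt = (1/4)(u_ξξ - 2u_ξ + u) + (1/2)(u_ξ - u) + (1/4)u.
The lower-order terms cancel, leaving the standard wave equation u_tt = (1/4)u_ξξ.
Initial data for u: u(ξ,0) = exp(ξ)y(ξ,0) = -sin(2ξ) + sin(4ξ); u_t(ξ,0) = exp(ξ)y_t(ξ,0) = sin(ξ). The boundary conditions carry over: u(0,t) = u(π,t) = 0.
Solve for u:
  Using separation of variables u = X(ξ)T(t):
  Eigenfunctions: sin(nξ), n = 1, 2, 3, ...
  General solution: u(ξ, t) = Σ [A_n cos(n t/2) + B_n sin(n t/2)] sin(nξ)
  From u(ξ,0) = -sin(2ξ) + sin(4ξ): A_2=-1, A_4=1. From u_t(ξ,0) = sin(ξ), using u_t(ξ,0) = Σ ω_n B_n sin(nξ) with ω_n = n/2: B_1 = 1/(1/2) = 2.
Hence u(ξ,t) = 2sin(t/2)sin(ξ) - sin(2ξ)cos(t) + sin(4ξ)cos(2t).
Transform back: y(ξ,t) = exp(-ξ)u(ξ,t).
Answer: y(ξ, t) = 2exp(-ξ)sin(t/2)sin(ξ) - exp(-ξ)sin(2ξ)cos(t) + exp(-ξ)sin(4ξ)cos(2t)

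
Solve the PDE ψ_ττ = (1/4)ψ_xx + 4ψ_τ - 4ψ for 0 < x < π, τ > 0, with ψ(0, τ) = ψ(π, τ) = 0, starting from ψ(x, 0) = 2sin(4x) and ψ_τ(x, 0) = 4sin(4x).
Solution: Substitute ψ = exp(2τ)u.
Then ψ_τ = exp(2τ)(u_τ + 2u), ψ_ττ = exp(2τ)(u_ττ + 4u_τ + 4u), ψ_xx = exp(2τ)u_xx; substituting and dividing by exp(2τ), the lower-order terms cancel: u_ττ = (1/4)u_xx (standard wave equation).
Data for u: u(x,0) = ψ(x,0) = 2sin(4x); u_τ(x,0) = ψ_τ(x,0) - 2ψ(x,0) = 0. The boundary conditions carry over: u(0,τ) = u(π,τ) = 0.
Separating variables: u = Σ [A_n cos(ω_n τ) + B_n sin(ω_n τ)] sin(nx), ω_n = n/2. From ICs: A_4=2.
So u(x,τ) = 2sin(4x)cos(2τ), and ψ(x,τ) = exp(2τ)u(x,τ).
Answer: ψ(x, τ) = 2exp(2τ)sin(4x)cos(2τ)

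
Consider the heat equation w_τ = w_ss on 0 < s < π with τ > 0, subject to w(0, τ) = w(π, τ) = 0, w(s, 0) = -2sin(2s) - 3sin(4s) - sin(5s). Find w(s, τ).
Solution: Separating variables: w = Σ c_n exp(-n²τ) sin(ns). From w(s,0) = -2sin(2s) - 3sin(4s) - sin(5s): c_2=-2, c_4=-3, c_5=-1.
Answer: w(s, τ) = -2exp(-4τ)sin(2s) - 3exp(-16τ)sin(4s) - exp(-25τ)sin(5s)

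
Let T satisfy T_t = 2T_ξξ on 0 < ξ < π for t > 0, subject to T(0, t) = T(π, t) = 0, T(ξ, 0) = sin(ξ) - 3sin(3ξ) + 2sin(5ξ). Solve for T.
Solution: Separating variables: T = Σ c_n exp(-2n²t) sin(nξ). From T(ξ,0) = sin(ξ) - 3sin(3ξ) + 2sin(5ξ): c_1=1, c_3=-3, c_5=2.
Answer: T(ξ, t) = exp(-2t)sin(ξ) - 3exp(-18t)sin(3ξ) + 2exp(-50t)sin(5ξ)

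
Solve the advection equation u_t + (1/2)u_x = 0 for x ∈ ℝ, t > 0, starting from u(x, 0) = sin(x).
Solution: By characteristics (dx/dt = 1/2), u(x,t) = f(x - (1/2)t) with f = u(·, 0).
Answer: u(x, t) = -sin(t/2 - x)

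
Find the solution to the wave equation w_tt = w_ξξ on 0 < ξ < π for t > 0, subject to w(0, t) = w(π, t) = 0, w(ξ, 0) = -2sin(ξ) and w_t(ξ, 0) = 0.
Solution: Separating variables: w = Σ [A_n cos(ω_n t) + B_n sin(ω_n t)] sin(nξ), ω_n = n. From ICs: A_1=-2.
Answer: w(ξ, t) = -2sin(ξ)cos(t)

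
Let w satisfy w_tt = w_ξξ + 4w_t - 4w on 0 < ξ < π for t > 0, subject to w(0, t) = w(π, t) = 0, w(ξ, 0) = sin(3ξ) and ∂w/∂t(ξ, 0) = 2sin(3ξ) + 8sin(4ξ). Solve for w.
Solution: Substitute w = exp(2t)u.
Then w_t = exp(2t)(u_t + 2u), w_tt = exp(2t)(u_tt + 4u_t + 4u), w_ξξ = exp(2t)u_ξξ; substituting and dividing by exp(2t), the lower-order terms cancel: u_tt = u_ξξ (standard wave equation).
Data for u: u(ξ,0) = w(ξ,0) = sin(3ξ); u_t(ξ,0) = w_t(ξ,0) - 2w(ξ,0) = 8sin(4ξ). The boundary conditions carry over: u(0,t) = u(π,t) = 0.
Separating variables: u = Σ [A_n cos(ω_n t) + B_n sin(ω_n t)] sin(nξ), ω_n = n. From ICs (B_n = velocity coefficient / ω_n): A_3=1, B_4=2.
So u(ξ,t) = 2sin(4t)sin(4ξ) + sin(3ξ)cos(3t), and w(ξ,t) = exp(2t)u(ξ,t).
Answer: w(ξ, t) = 2exp(2t)sin(4t)sin(4ξ) + exp(2t)sin(3ξ)cos(3t)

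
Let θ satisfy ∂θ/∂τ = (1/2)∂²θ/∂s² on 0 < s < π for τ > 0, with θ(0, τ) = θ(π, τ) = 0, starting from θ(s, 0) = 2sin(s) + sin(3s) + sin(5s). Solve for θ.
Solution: Using separation of variables θ = X(s)G(τ):
Eigenfunctions: sin(ns), n = 1, 2, 3, ...
General solution: θ(s, τ) = Σ c_n sin(ns) exp(-n² τ/2)
Matching θ(s,0) = 2sin(s) + sin(3s) + sin(5s) term by term: c_1=2, c_3=1, c_5=1.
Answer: θ(s, τ) = 2exp(-τ/2)sin(s) + exp(-9τ/2)sin(3s) + exp(-25τ/2)sin(5s)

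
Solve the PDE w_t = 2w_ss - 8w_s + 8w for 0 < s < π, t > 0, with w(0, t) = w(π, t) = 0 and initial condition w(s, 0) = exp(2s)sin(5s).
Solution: Substitute w = exp(2s)u, i.e. u = exp(-2s)w.
By the product rule, w_s = exp(2s)(u_s + 2u), w_ss = exp(2s)(u_ss + 4u_s + 4u), w_t = exp(2s)u_t.
Substituting into the PDE and dividing by exp(2s): u_t = 2(u_ss + 4u_s + 4u) - 8(u_s + 2u) + 8u.
The lower-order terms cancel, leaving the standard heat equation u_t = 2u_ss.
Initial data for u: u(s,0) = exp(-2s)w(s,0) = sin(5s). The boundary conditions carry over: u(0,t) = u(π,t) = 0.
Solve for u:
  Using separation of variables u = X(s)T(t):
  Eigenfunctions: sin(ns), n = 1, 2, 3, ...
  General solution: u(s, t) = Σ c_n sin(ns) exp(-2n² t)
  Matching u(s,0) = sin(5s) term by term: c_5=1.
Hence u(s,t) = exp(-50t)sin(5s).
Transform back: w(s,t) = exp(2s)u(s,t).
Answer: w(s, t) = exp(2s)exp(-50t)sin(5s)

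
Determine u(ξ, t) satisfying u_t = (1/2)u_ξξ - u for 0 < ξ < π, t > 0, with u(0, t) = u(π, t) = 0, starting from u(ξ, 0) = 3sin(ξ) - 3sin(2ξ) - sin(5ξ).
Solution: Substitute u = exp(-t)w, i.e. w = exp(t)u.
By the product rule, u_t = exp(-t)(w_t - w), u_ξξ = exp(-t)w_ξξ.
Substituting into the PDE and dividing by exp(-t): w_t - w = (1/2)w_ξξ - w.
The lower-order terms cancel, leaving the standard heat equation w_t = (1/2)w_ξξ.
Initial data for w: w(ξ,0) = u(ξ,0) = 3sin(ξ) - 3sin(2ξ) - sin(5ξ). The boundary conditions carry over: w(0,t) = w(π,t) = 0.
Solve for w:
  Using separation of variables w = X(ξ)T(t):
  Eigenfunctions: sin(nξ), n = 1, 2, 3, ...
  General solution: w(ξ, t) = Σ c_n sin(nξ) exp(-n² t/2)
  Matching w(ξ,0) = 3sin(ξ) - 3sin(2ξ) - sin(5ξ) term by term: c_1=3, c_2=-3, c_5=-1.
Hence w(ξ,t) = -3exp(-2t)sin(2ξ) + 3exp(-t/2)sin(ξ) - exp(-25t/2)sin(5ξ).
Transform back: u(ξ,t) = exp(-t)w(ξ,t).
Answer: u(ξ, t) = -3exp(-3t)sin(2ξ) + 3exp(-3t/2)sin(ξ) - exp(-27t/2)sin(5ξ)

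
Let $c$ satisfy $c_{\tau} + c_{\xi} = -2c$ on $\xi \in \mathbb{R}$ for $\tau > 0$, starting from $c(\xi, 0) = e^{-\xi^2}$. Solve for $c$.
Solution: Substitute $c = e^{-2\tau}u$.
Then $c_{\tau} = e^{-2\tau}(u_{\tau} - 2u)$, $c_{\xi} = e^{-2\tau}u_{\xi}$; substituting and dividing by $e^{-2\tau}$, the lower-order terms cancel: $u_{\tau} + u_{\xi} = 0$ (standard advection equation).
Data for $u$: $u(\xi,0) = c(\xi,0) = e^{-\xi^2}$.
By characteristics ($d\xi/d\tau = 1$), $u(\xi,\tau) = f(\xi - \tau)$ with $f = u( \cdot , 0)$.
So $u(\xi,\tau) = e^{-(\xi - \tau)^2}$, and $c(\xi,\tau) = e^{-2\tau}u(\xi,\tau)$.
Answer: $c(\xi, \tau) = e^{-2 \tau} e^{-(-\tau + \xi)^2}$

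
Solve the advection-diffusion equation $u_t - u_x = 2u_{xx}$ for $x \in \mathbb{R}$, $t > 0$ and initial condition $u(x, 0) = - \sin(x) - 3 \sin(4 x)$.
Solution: Moving frame: $\eta = x + t$, $\sigma = t$, $u = w(\eta,\sigma)$, so $u_t = w_{\sigma} + w_{\eta}$ and $u_{xx} = w_{\eta\eta}$.
Hence $u_t - u_x = w_{\sigma}$ and the PDE becomes the heat equation $w_{\sigma} = 2w_{\eta\eta}$ on $\eta \in \mathbb{R}$.
Initial data: $w(\eta,0) = u(\eta,0) = - \sin(\eta) - 3 \sin(4 \eta)$. Each mode $\sin(n\eta)$ decays as $e^{-2n^2\sigma}$ on $\mathbb{R}$, so $w(\eta,\sigma) = \sum c_n e^{-2n^2\sigma} \sin(n\eta)$ with $c_1=-1, c_4=-3$: $w(\eta,\sigma) = - e^{-2 \sigma} \sin(\eta) - 3 e^{-32 \sigma} \sin(4 \eta)$.
Substituting back: $u(x,t) = w(x + t, t)$.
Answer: $u(x, t) = - e^{-2 t} \sin(t + x) - 3 e^{-32 t} \sin(4 t + 4 x)$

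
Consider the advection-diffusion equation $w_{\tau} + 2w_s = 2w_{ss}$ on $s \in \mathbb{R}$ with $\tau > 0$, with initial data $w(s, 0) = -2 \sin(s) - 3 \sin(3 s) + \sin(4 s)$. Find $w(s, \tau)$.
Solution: Moving frame: $\eta = s - 2\tau$, $\sigma = \tau$, $w = u(\eta,\sigma)$, so $w_{\tau} = u_{\sigma} - 2u_{\eta}$ and $w_{ss} = u_{\eta\eta}$.
Hence $w_{\tau} + 2w_s = u_{\sigma}$ and the PDE becomes the heat equation $u_{\sigma} = 2u_{\eta\eta}$ on $\eta \in \mathbb{R}$.
Initial data: $u(\eta,0) = w(\eta,0) = -2 \sin(\eta) - 3 \sin(3 \eta) + \sin(4 \eta)$. Each mode $\sin(n\eta)$ decays as $e^{-2n^2\sigma}$ on $\mathbb{R}$, so $u(\eta,\sigma) = \sum c_n e^{-2n^2\sigma} \sin(n\eta)$ with $c_1=-2, c_3=-3, c_4=1$: $u(\eta,\sigma) = -2 e^{-2 \sigma} \sin(\eta) - 3 e^{-18 \sigma} \sin(3 \eta) + e^{-32 \sigma} \sin(4 \eta)$.
Substituting back: $w(s,\tau) = u(s - 2\tau, \tau)$.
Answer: $w(s, \tau) = 2 e^{-2 \tau} \sin(2 \tau - s) + 3 e^{-18 \tau} \sin(6 \tau - 3 s) -  e^{-32 \tau} \sin(8 \tau - 4 s)$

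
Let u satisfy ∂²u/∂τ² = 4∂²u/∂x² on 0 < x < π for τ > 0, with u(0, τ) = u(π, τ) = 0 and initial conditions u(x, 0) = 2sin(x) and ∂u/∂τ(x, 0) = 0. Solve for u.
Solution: Separating variables: u = Σ [A_n cos(ω_n τ) + B_n sin(ω_n τ)] sin(nx), ω_n = 2n. From ICs: A_1=2.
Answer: u(x, τ) = 2sin(x)cos(2τ)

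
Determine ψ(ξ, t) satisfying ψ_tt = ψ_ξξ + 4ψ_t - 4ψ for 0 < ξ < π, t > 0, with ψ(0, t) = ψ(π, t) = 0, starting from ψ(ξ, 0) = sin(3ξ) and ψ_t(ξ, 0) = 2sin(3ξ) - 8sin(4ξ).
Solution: Substitute ψ = exp(2t)u.
Then ψ_t = exp(2t)(u_t + 2u), ψ_tt = exp(2t)(u_tt + 4u_t + 4u), ψ_ξξ = exp(2t)u_ξξ; substituting and dividing by exp(2t), the lower-order terms cancel: u_tt = u_ξξ (standard wave equation).
Data for u: u(ξ,0) = ψ(ξ,0) = sin(3ξ); u_t(ξ,0) = ψ_t(ξ,0) - 2ψ(ξ,0) = -8sin(4ξ). The boundary conditions carry over: u(0,t) = u(π,t) = 0.
Separating variables: u = Σ [A_n cos(ω_n t) + B_n sin(ω_n t)] sin(nξ), ω_n = n. From ICs (B_n = velocity coefficient / ω_n): A_3=1, B_4=-2.
So u(ξ,t) = -2sin(4t)sin(4ξ) + sin(3ξ)cos(3t), and ψ(ξ,t) = exp(2t)u(ξ,t).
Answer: ψ(ξ, t) = -2exp(2t)sin(4t)sin(4ξ) + exp(2t)sin(3ξ)cos(3t)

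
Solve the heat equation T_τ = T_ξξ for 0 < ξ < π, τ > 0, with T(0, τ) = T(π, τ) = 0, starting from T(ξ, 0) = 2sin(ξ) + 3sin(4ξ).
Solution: Using separation of variables T = X(ξ)G(τ):
Eigenfunctions: sin(nξ), n = 1, 2, 3, ...
General solution: T(ξ, τ) = Σ c_n sin(nξ) exp(-n² τ)
Matching T(ξ,0) = 2sin(ξ) + 3sin(4ξ) term by term: c_1=2, c_4=3.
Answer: T(ξ, τ) = 2exp(-τ)sin(ξ) + 3exp(-16τ)sin(4ξ)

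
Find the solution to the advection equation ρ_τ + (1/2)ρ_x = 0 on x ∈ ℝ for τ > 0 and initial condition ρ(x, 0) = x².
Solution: By characteristics (dx/dτ = 1/2), ρ(x,τ) = f(x - (1/2)τ) with f = ρ(·, 0).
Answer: ρ(x, τ) = x² - xτ + (1/4)τ²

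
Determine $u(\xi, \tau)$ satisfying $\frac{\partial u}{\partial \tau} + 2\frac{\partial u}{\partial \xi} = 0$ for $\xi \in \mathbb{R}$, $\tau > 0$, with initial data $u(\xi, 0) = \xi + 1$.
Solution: By characteristics ($d\xi/d\tau = 2$), $u(\xi,\tau) = f(\xi - 2\tau)$ with $f = u( \cdot , 0)$.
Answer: $u(\xi, \tau) = -2 \tau + \xi + 1$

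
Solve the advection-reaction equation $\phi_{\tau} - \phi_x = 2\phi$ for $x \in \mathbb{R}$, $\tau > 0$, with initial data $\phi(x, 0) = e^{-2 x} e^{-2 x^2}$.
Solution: Substitute $\phi = e^{-2x}u$.
Then $\phi_x = e^{-2x}(u_x - 2u)$, $\phi_{\tau} = e^{-2x}u_{\tau}$; substituting and dividing by $e^{-2x}$, the lower-order terms cancel: $u_{\tau} - u_x = 0$ (standard advection equation).
Data for $u$: $u(x,0) = e^{2x}\phi(x,0) = e^{-2 x^2}$.
By characteristics ($dx/d\tau = -1$), $u(x,\tau) = f(x + \tau)$ with $f = u( \cdot , 0)$.
So $u(x,\tau) = e^{-2 (x + \tau)^2}$, and $\phi(x,\tau) = e^{-2x}u(x,\tau)$.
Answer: $\phi(x, \tau) = e^{-2 x} e^{-2 (\tau + x)^2}$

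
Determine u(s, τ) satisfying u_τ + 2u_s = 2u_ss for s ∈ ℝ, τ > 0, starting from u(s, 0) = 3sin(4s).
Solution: Change to a moving frame: let η = s - 2τ, σ = τ and write u(s,τ) = w(η,σ).
By the chain rule u_τ = w_σ - 2w_η, u_s = w_η, u_ss = w_ηη.
Then u_τ + 2u_s = w_σ: the advection term cancels and the PDE becomes the heat equation w_σ = 2w_ηη on η ∈ ℝ.
Initial data: w(η,0) = u(η,0) = 3sin(4η).
On η ∈ ℝ each mode satisfies (sin(nη))″ = -n² sin(nη), so exp(-2n²σ) sin(nη) solves the heat equation; by superposition w(η,σ) = Σ c_n exp(-2n²σ) sin(nη).
Reading off the coefficients: c_4=3, so w(η,σ) = 3exp(-32σ)sin(4η).
Substituting back η = s - 2τ, σ = τ: u(s,τ) = w(s - 2τ, τ).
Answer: u(s, τ) = 3exp(-32τ)sin(4s - 8τ)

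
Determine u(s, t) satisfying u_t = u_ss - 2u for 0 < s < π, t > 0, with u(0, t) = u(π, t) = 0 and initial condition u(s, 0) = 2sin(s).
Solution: Substitute u = exp(-2t)w.
Then u_t = exp(-2t)(w_t - 2w), u_ss = exp(-2t)w_ss; substituting and dividing by exp(-2t), the lower-order terms cancel: w_t = w_ss (standard heat equation).
Data for w: w(s,0) = u(s,0) = 2sin(s). The boundary conditions carry over: w(0,t) = w(π,t) = 0.
Separating variables: w = Σ c_n exp(-n²t) sin(ns). From w(s,0) = 2sin(s): c_1=2.
So w(s,t) = 2exp(-t)sin(s), and u(s,t) = exp(-2t)w(s,t).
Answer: u(s, t) = 2exp(-3t)sin(s)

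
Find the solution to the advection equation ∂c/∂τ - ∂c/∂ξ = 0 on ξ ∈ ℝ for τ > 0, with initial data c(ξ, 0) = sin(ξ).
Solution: By characteristics (dξ/dτ = -1), c(ξ,τ) = f(ξ + τ) with f = c(·, 0).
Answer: c(ξ, τ) = sin(ξ + τ)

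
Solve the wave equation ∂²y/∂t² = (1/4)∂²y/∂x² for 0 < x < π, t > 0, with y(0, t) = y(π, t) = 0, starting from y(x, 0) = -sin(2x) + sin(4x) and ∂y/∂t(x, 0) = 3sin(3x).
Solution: Using separation of variables y = X(x)T(t):
Eigenfunctions: sin(nx), n = 1, 2, 3, ...
General solution: y(x, t) = Σ [A_n cos(n t/2) + B_n sin(n t/2)] sin(nx)
From y(x,0) = -sin(2x) + sin(4x): A_2=-1, A_4=1. From y_t(x,0) = 3sin(3x), using y_t(x,0) = Σ ω_n B_n sin(nx) with ω_n = n/2: B_3 = 3/(3/2) = 2.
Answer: y(x, t) = 2sin(3t/2)sin(3x) - sin(2x)cos(t) + sin(4x)cos(2t)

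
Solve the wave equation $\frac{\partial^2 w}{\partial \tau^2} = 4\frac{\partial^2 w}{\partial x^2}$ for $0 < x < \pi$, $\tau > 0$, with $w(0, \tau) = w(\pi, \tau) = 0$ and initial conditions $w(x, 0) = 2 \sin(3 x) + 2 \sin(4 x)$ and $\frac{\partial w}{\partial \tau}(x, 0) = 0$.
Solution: Separating variables: $w = \sum [A_n \cos(\omega_n \tau) + B_n \sin(\omega_n \tau)] \sin(nx)$, $\omega_n = 2n$. From ICs: $A_3=2, A_4=2$.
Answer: $w(x, \tau) = 2 \sin(3 x) \cos(6 \tau) + 2 \sin(4 x) \cos(8 \tau)$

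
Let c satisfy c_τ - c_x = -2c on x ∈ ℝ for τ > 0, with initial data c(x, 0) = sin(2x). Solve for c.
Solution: Substitute c = exp(-2τ)u, i.e. u = exp(2τ)c.
By the product rule, c_τ = exp(-2τ)(u_τ - 2u), c_x = exp(-2τ)u_x.
Substituting into the PDE and dividing by exp(-2τ): u_τ - 2u - u_x = -2u.
The lower-order terms cancel, leaving the standard advection equation u_τ - u_x = 0.
Initial data for u: u(x,0) = c(x,0) = sin(2x).
Solve for u:
  By method of characteristics (waves move left with speed 1):
  Along characteristics x + τ = const, u is constant, so u(x,τ) = f(x + τ) with f = u(·, 0).
Hence u(x,τ) = sin(2x + 2τ).
Transform back: c(x,τ) = exp(-2τ)u(x,τ).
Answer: c(x, τ) = exp(-2τ)sin(2x + 2τ)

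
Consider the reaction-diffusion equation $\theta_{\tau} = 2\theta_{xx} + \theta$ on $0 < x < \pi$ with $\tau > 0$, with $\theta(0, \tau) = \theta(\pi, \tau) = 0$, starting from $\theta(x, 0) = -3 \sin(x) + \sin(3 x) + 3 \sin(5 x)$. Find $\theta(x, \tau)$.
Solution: Substitute $\theta = e^{\tau}u$, i.e. $u = e^{-\tau}\theta$.
By the product rule, $\theta_{\tau} = e^{\tau}(u_{\tau} + u)$, $\theta_{xx} = e^{\tau}u_{xx}$.
Substituting into the PDE and dividing by $e^{\tau}$: $u_{\tau} + u = 2u_{xx} + u$.
The lower-order terms cancel, leaving the standard heat equation $u_{\tau} = 2u_{xx}$.
Initial data for $u$: $u(x,0) = \theta(x,0) = -3 \sin(x) + \sin(3 x) + 3 \sin(5 x)$. The boundary conditions carry over: $u(0,\tau) = u(\pi,\tau) = 0$.
Solve for $u$:
  Using separation of variables $u = X(x)G(\tau)$:
  Eigenfunctions: $\sin(nx)$, $n = 1, 2, 3, \ldots$
  General solution: $u(x, \tau) = \sum c_n \sin(nx) e^{-2n^2 \tau}$
  Matching $u(x,0) = -3 \sin(x) + \sin(3 x) + 3 \sin(5 x)$ term by term: $c_1=-3, c_3=1, c_5=3$.
Hence $u(x,\tau) = -3 e^{-2 \tau} \sin(x) + e^{-18 \tau} \sin(3 x) + 3 e^{-50 \tau} \sin(5 x)$.
Transform back: $\theta(x,\tau) = e^{\tau}u(x,\tau)$.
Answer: $\theta(x, \tau) = -3 e^{-\tau} \sin(x) + e^{-17 \tau} \sin(3 x) + 3 e^{-49 \tau} \sin(5 x)$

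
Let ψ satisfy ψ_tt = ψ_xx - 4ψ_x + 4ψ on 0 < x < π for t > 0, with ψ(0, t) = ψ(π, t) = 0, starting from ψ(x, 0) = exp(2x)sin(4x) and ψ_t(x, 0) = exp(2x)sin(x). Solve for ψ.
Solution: Substitute ψ = exp(2x)u, i.e. u = exp(-2x)ψ.
By the product rule, ψ_x = exp(2x)(u_x + 2u), ψ_xx = exp(2x)(u_xx + 4u_x + 4u), ψ_tt = exp(2x)u_tt.
Substituting into the PDE and dividing by exp(2x): u_tt = (u_xx + 4u_x + 4u) - 4(u_x + 2u) + 4u.
The lower-order terms cancel, leaving the standard wave equation u_tt = u_xx.
Initial data for u: u(x,0) = exp(-2x)ψ(x,0) = sin(4x); u_t(x,0) = exp(-2x)ψ_t(x,0) = sin(x). The boundary conditions carry over: u(0,t) = u(π,t) = 0.
Solve for u:
  Using separation of variables u = X(x)T(t):
  Eigenfunctions: sin(nx), n = 1, 2, 3, ...
  General solution: u(x, t) = Σ [A_n cos(n t) + B_n sin(n t)] sin(nx)
  From u(x,0) = sin(4x): A_4=1. From u_t(x,0) = sin(x), using u_t(x,0) = Σ ω_n B_n sin(nx) with ω_n = n: B_1 = 1/1 = 1.
Hence u(x,t) = sin(t)sin(x) + sin(4x)cos(4t).
Transform back: ψ(x,t) = exp(2x)u(x,t).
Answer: ψ(x, t) = exp(2x)sin(t)sin(x) + exp(2x)sin(4x)cos(4t)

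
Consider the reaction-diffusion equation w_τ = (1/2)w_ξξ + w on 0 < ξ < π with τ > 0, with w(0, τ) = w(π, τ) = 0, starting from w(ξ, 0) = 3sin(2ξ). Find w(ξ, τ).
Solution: Substitute w = exp(τ)u, i.e. u = exp(-τ)w.
By the product rule, w_τ = exp(τ)(u_τ + u), w_ξξ = exp(τ)u_ξξ.
Substituting into the PDE and dividing by exp(τ): u_τ + u = (1/2)u_ξξ + u.
The lower-order terms cancel, leaving the standard heat equation u_τ = (1/2)u_ξξ.
Initial data for u: u(ξ,0) = w(ξ,0) = 3sin(2ξ). The boundary conditions carry over: u(0,τ) = u(π,τ) = 0.
Solve for u:
  Using separation of variables u = X(ξ)T(τ):
  Eigenfunctions: sin(nξ), n = 1, 2, 3, ...
  General solution: u(ξ, τ) = Σ c_n sin(nξ) exp(-n² τ/2)
  Matching u(ξ,0) = 3sin(2ξ) term by term: c_2=3.
Hence u(ξ,τ) = 3exp(-2τ)sin(2ξ).
Transform back: w(ξ,τ) = exp(τ)u(ξ,τ).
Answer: w(ξ, τ) = 3exp(-τ)sin(2ξ)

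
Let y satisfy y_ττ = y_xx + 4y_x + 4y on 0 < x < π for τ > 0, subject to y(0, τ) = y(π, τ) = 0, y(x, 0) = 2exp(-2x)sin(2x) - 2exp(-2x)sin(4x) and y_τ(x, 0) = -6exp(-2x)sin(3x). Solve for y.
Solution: Substitute y = exp(-2x)u, i.e. u = exp(2x)y.
By the product rule, y_x = exp(-2x)(u_x - 2u), y_xx = exp(-2x)(u_xx - 4u_x + 4u), y_ττ = exp(-2x)u_ττ.
Substituting into the PDE and dividing by exp(-2x): u_ττ = (u_xx - 4u_x + 4u) + 4(u_x - 2u) + 4u.
The lower-order terms cancel, leaving the standard wave equation u_ττ = u_xx.
Initial data for u: u(x,0) = exp(2x)y(x,0) = 2sin(2x) - 2sin(4x); u_τ(x,0) = exp(2x)y_τ(x,0) = -6sin(3x). The boundary conditions carry over: u(0,τ) = u(π,τ) = 0.
Solve for u:
  Using separation of variables u = X(x)T(τ):
  Eigenfunctions: sin(nx), n = 1, 2, 3, ...
  General solution: u(x, τ) = Σ [A_n cos(n τ) + B_n sin(n τ)] sin(nx)
  From u(x,0) = 2sin(2x) - 2sin(4x): A_2=2, A_4=-2. From u_τ(x,0) = -6sin(3x), using u_τ(x,0) = Σ ω_n B_n sin(nx) with ω_n = n: B_3 = (-6)/3 = -2.
Hence u(x,τ) = 2sin(2x)cos(2τ) - 2sin(3x)sin(3τ) - 2sin(4x)cos(4τ).
Transform back: y(x,τ) = exp(-2x)u(x,τ).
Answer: y(x, τ) = 2exp(-2x)sin(2x)cos(2τ) - 2exp(-2x)sin(3x)sin(3τ) - 2exp(-2x)sin(4x)cos(4τ)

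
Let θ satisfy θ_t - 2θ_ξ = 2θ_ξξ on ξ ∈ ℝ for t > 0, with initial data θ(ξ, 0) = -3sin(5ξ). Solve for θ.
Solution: Change to a moving frame: let η = ξ + 2t, σ = t and write θ(ξ,t) = u(η,σ).
By the chain rule θ_t = u_σ + 2u_η, θ_ξ = u_η, θ_ξξ = u_ηη.
Then θ_t - 2θ_ξ = u_σ: the advection term cancels and the PDE becomes the heat equation u_σ = 2u_ηη on η ∈ ℝ.
Initial data: u(η,0) = θ(η,0) = -3sin(5η).
On η ∈ ℝ each mode satisfies (sin(nη))″ = -n² sin(nη), so exp(-2n²σ) sin(nη) solves the heat equation; by superposition u(η,σ) = Σ c_n exp(-2n²σ) sin(nη).
Reading off the coefficients: c_5=-3, so u(η,σ) = -3exp(-50σ)sin(5η).
Substituting back η = ξ + 2t, σ = t: θ(ξ,t) = u(ξ + 2t, t).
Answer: θ(ξ, t) = -3exp(-50t)sin(10t + 5ξ)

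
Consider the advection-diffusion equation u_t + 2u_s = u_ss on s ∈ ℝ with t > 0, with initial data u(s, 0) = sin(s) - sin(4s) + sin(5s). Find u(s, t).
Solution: Change to a moving frame: let η = s - 2t, σ = t and write u(s,t) = w(η,σ).
By the chain rule u_t = w_σ - 2w_η, u_s = w_η, u_ss = w_ηη.
Then u_t + 2u_s = w_σ: the advection term cancels and the PDE becomes the heat equation w_σ = w_ηη on η ∈ ℝ.
Initial data: w(η,0) = u(η,0) = sin(η) - sin(4η) + sin(5η).
On η ∈ ℝ each mode satisfies (sin(nη))″ = -n² sin(nη), so exp(-n²σ) sin(nη) solves the heat equation; by superposition w(η,σ) = Σ c_n exp(-n²σ) sin(nη).
Reading off the coefficients: c_1=1, c_4=-1, c_5=1, so w(η,σ) = exp(-σ)sin(η) - exp(-16σ)sin(4η) + exp(-25σ)sin(5η).
Substituting back η = s - 2t, σ = t: u(s,t) = w(s - 2t, t).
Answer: u(s, t) = exp(-t)sin(s - 2t) - exp(-16t)sin(4s - 8t) + exp(-25t)sin(5s - 10t)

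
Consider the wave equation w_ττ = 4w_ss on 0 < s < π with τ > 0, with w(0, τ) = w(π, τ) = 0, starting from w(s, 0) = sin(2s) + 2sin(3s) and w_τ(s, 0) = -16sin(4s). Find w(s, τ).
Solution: Using separation of variables w = X(s)T(τ):
Eigenfunctions: sin(ns), n = 1, 2, 3, ...
General solution: w(s, τ) = Σ [A_n cos(2n τ) + B_n sin(2n τ)] sin(ns)
From w(s,0) = sin(2s) + 2sin(3s): A_2=1, A_3=2. From w_τ(s,0) = -16sin(4s), using w_τ(s,0) = Σ ω_n B_n sin(ns) with ω_n = 2n: B_4 = (-16)/8 = -2.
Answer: w(s, τ) = sin(2s)cos(4τ) + 2sin(3s)cos(6τ) - 2sin(4s)sin(8τ)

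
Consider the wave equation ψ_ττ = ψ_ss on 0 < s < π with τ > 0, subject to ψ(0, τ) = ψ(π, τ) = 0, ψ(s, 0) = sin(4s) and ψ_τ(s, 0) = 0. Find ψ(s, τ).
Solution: Separating variables: ψ = Σ [A_n cos(ω_n τ) + B_n sin(ω_n τ)] sin(ns), ω_n = n. From ICs: A_4=1.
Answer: ψ(s, τ) = sin(4s)cos(4τ)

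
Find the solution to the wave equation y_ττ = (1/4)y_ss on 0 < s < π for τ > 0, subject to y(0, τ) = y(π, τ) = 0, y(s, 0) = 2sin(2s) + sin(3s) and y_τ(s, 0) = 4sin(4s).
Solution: Using separation of variables y = X(s)T(τ):
Eigenfunctions: sin(ns), n = 1, 2, 3, ...
General solution: y(s, τ) = Σ [A_n cos(n τ/2) + B_n sin(n τ/2)] sin(ns)
From y(s,0) = 2sin(2s) + sin(3s): A_2=2, A_3=1. From y_τ(s,0) = 4sin(4s), using y_τ(s,0) = Σ ω_n B_n sin(ns) with ω_n = n/2: B_4 = 4/2 = 2.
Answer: y(s, τ) = 2sin(2s)cos(τ) + sin(3s)cos(3τ/2) + 2sin(4s)sin(2τ)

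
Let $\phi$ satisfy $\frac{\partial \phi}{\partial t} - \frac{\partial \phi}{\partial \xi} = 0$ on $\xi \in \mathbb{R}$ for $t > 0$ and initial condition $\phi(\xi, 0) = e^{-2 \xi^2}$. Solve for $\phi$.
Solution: By characteristics ($d\xi/dt = -1$), $\phi(\xi,t) = f(\xi + t)$ with $f = \phi( \cdot , 0)$.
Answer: $\phi(\xi, t) = e^{-2 (\xi + t)^2}$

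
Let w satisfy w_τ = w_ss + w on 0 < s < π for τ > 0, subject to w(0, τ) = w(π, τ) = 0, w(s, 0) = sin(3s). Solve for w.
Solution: Substitute w = exp(τ)u.
Then w_τ = exp(τ)(u_τ + u), w_ss = exp(τ)u_ss; substituting and dividing by exp(τ), the lower-order terms cancel: u_τ = u_ss (standard heat equation).
Data for u: u(s,0) = w(s,0) = sin(3s). The boundary conditions carry over: u(0,τ) = u(π,τ) = 0.
Separating variables: u = Σ c_n exp(-n²τ) sin(ns). From u(s,0) = sin(3s): c_3=1.
So u(s,τ) = exp(-9τ)sin(3s), and w(s,τ) = exp(τ)u(s,τ).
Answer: w(s, τ) = exp(-8τ)sin(3s)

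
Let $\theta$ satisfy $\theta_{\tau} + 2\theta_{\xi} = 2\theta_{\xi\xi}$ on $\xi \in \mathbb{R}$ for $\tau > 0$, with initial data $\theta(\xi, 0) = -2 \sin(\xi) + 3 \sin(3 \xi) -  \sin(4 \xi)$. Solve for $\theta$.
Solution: Moving frame: $\eta = \xi - 2\tau$, $\sigma = \tau$, $\theta = u(\eta,\sigma)$, so $\theta_{\tau} = u_{\sigma} - 2u_{\eta}$ and $\theta_{\xi\xi} = u_{\eta\eta}$.
Hence $\theta_{\tau} + 2\theta_{\xi} = u_{\sigma}$ and the PDE becomes the heat equation $u_{\sigma} = 2u_{\eta\eta}$ on $\eta \in \mathbb{R}$.
Initial data: $u(\eta,0) = \theta(\eta,0) = -2 \sin(\eta) + 3 \sin(3 \eta) - \sin(4 \eta)$. Each mode $\sin(n\eta)$ decays as $e^{-2n^2\sigma}$ on $\mathbb{R}$, so $u(\eta,\sigma) = \sum c_n e^{-2n^2\sigma} \sin(n\eta)$ with $c_1=-2, c_3=3, c_4=-1$: $u(\eta,\sigma) = -2 e^{-2 \sigma} \sin(\eta) + 3 e^{-18 \sigma} \sin(3 \eta) - e^{-32 \sigma} \sin(4 \eta)$.
Substituting back: $\theta(\xi,\tau) = u(\xi - 2\tau, \tau)$.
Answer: $\theta(\xi, \tau) = 2 e^{-2 \tau} \sin(2 \tau - \xi) - 3 e^{-18 \tau} \sin(6 \tau - 3 \xi) + e^{-32 \tau} \sin(8 \tau - 4 \xi)$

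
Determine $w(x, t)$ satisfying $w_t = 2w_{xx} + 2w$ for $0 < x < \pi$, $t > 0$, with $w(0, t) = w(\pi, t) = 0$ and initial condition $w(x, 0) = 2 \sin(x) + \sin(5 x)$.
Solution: Substitute $w = e^{2t}u$, i.e. $u = e^{-2t}w$.
By the product rule, $w_t = e^{2t}(u_t + 2u)$, $w_{xx} = e^{2t}u_{xx}$.
Substituting into the PDE and dividing by $e^{2t}$: $u_t + 2u = 2u_{xx} + 2u$.
The lower-order terms cancel, leaving the standard heat equation $u_t = 2u_{xx}$.
Initial data for $u$: $u(x,0) = w(x,0) = 2 \sin(x) + \sin(5 x)$. The boundary conditions carry over: $u(0,t) = u(\pi,t) = 0$.
Solve for $u$:
  Using separation of variables $u = X(x)T(t)$:
  Eigenfunctions: $\sin(nx)$, $n = 1, 2, 3, \ldots$
  General solution: $u(x, t) = \sum c_n \sin(nx) e^{-2n^2 t}$
  Matching $u(x,0) = 2 \sin(x) + \sin(5 x)$ term by term: $c_1=2, c_5=1$.
Hence $u(x,t) = 2 e^{-2 t} \sin(x) + e^{-50 t} \sin(5 x)$.
Transform back: $w(x,t) = e^{2t}u(x,t)$.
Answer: $w(x, t) = 2 \sin(x) + e^{-48 t} \sin(5 x)$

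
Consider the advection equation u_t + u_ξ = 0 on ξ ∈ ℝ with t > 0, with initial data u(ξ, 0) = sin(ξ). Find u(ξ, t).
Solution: By method of characteristics (waves move right with speed 1):
Along characteristics ξ - t = const, u is constant, so u(ξ,t) = f(ξ - t) with f = u(·, 0).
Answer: u(ξ, t) = -sin(t - ξ)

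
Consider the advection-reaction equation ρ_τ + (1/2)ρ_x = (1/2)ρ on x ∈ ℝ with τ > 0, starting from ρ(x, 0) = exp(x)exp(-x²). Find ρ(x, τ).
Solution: Substitute ρ = exp(x)u.
Then ρ_x = exp(x)(u_x + u), ρ_τ = exp(x)u_τ; substituting and dividing by exp(x), the lower-order terms cancel: u_τ + (1/2)u_x = 0 (standard advection equation).
Data for u: u(x,0) = exp(-x)ρ(x,0) = exp(-x²).
By characteristics (dx/dτ = 1/2), u(x,τ) = f(x - (1/2)τ) with f = u(·, 0).
So u(x,τ) = exp(-(x - τ/2)²), and ρ(x,τ) = exp(x)u(x,τ).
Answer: ρ(x, τ) = exp(x)exp(-(x - τ/2)²)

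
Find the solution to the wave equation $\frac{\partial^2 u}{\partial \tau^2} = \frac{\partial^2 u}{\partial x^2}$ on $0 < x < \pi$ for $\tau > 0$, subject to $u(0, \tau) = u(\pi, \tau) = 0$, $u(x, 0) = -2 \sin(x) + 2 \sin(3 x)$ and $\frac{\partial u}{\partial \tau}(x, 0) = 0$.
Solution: Using separation of variables $u = X(x)T(\tau)$:
Eigenfunctions: $\sin(nx)$, $n = 1, 2, 3, \ldots$
General solution: $u(x, \tau) = \sum [A_n \cos(n \tau) + B_n \sin(n \tau)] \sin(nx)$
From $u(x,0) = -2 \sin(x) + 2 \sin(3 x)$: $A_1=-2, A_3=2$. From $u_{\tau}(x,0) = 0$: all $B_n = 0$.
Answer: $u(x, \tau) = -2 \sin(x) \cos(\tau) + 2 \sin(3 x) \cos(3 \tau)$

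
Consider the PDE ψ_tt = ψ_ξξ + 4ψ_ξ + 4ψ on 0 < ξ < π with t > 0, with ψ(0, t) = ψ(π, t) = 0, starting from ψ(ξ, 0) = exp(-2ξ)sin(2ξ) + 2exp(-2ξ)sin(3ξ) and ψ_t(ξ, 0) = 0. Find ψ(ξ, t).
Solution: Substitute ψ = exp(-2ξ)u, i.e. u = exp(2ξ)ψ.
By the product rule, ψ_ξ = exp(-2ξ)(u_ξ - 2u), ψ_ξξ = exp(-2ξ)(u_ξξ - 4u_ξ + 4u), ψ_tt = exp(-2ξ)u_tt.
Substituting into the PDE and dividing by exp(-2ξ): u_tt = (u_ξξ - 4u_ξ + 4u) + 4(u_ξ - 2u) + 4u.
The lower-order terms cancel, leaving the standard wave equation u_tt = u_ξξ.
Initial data for u: u(ξ,0) = exp(2ξ)ψ(ξ,0) = sin(2ξ) + 2sin(3ξ); u_t(ξ,0) = exp(2ξ)ψ_t(ξ,0) = 0. The boundary conditions carry over: u(0,t) = u(π,t) = 0.
Solve for u:
  Using separation of variables u = X(ξ)T(t):
  Eigenfunctions: sin(nξ), n = 1, 2, 3, ...
  General solution: u(ξ, t) = Σ [A_n cos(n t) + B_n sin(n t)] sin(nξ)
  From u(ξ,0) = sin(2ξ) + 2sin(3ξ): A_2=1, A_3=2. From u_t(ξ,0) = 0: all B_n = 0.
Hence u(ξ,t) = sin(2ξ)cos(2t) + 2sin(3ξ)cos(3t).
Transform back: ψ(ξ,t) = exp(-2ξ)u(ξ,t).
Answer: ψ(ξ, t) = exp(-2ξ)sin(2ξ)cos(2t) + 2exp(-2ξ)sin(3ξ)cos(3t)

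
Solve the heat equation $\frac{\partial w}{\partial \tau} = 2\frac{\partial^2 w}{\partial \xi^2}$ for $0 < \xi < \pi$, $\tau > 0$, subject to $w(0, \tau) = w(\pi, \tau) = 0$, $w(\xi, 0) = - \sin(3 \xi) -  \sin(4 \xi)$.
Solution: Using separation of variables $w = X(\xi)T(\tau)$:
Eigenfunctions: $\sin(n\xi)$, $n = 1, 2, 3, \ldots$
General solution: $w(\xi, \tau) = \sum c_n \sin(n\xi) e^{-2n^2 \tau}$
Matching $w(\xi,0) = - \sin(3 \xi) - \sin(4 \xi)$ term by term: $c_3=-1, c_4=-1$.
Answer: $w(\xi, \tau) = - e^{-18 \tau} \sin(3 \xi) -  e^{-32 \tau} \sin(4 \xi)$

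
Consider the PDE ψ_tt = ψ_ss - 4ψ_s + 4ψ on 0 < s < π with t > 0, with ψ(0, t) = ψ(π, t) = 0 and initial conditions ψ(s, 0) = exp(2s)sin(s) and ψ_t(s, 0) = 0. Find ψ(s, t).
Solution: Substitute ψ = exp(2s)u.
Then ψ_s = exp(2s)(u_s + 2u), ψ_ss = exp(2s)(u_ss + 4u_s + 4u), ψ_tt = exp(2s)u_tt; substituting and dividing by exp(2s), the lower-order terms cancel: u_tt = u_ss (standard wave equation).
Data for u: u(s,0) = exp(-2s)ψ(s,0) = sin(s); u_t(s,0) = exp(-2s)ψ_t(s,0) = 0. The boundary conditions carry over: u(0,t) = u(π,t) = 0.
Separating variables: u = Σ [A_n cos(ω_n t) + B_n sin(ω_n t)] sin(ns), ω_n = n. From ICs: A_1=1.
So u(s,t) = sin(s)cos(t), and ψ(s,t) = exp(2s)u(s,t).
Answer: ψ(s, t) = exp(2s)sin(s)cos(t)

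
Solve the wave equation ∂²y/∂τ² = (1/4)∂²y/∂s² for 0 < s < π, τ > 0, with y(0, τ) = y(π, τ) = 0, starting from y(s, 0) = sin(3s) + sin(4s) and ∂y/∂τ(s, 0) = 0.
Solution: Separating variables: y = Σ [A_n cos(ω_n τ) + B_n sin(ω_n τ)] sin(ns), ω_n = n/2. From ICs: A_3=1, A_4=1.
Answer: y(s, τ) = sin(3s)cos(3τ/2) + sin(4s)cos(2τ)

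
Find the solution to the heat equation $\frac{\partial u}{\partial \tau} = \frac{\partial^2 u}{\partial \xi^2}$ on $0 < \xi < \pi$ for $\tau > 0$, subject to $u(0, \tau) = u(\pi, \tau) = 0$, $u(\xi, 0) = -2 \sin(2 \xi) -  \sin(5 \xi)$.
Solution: Separating variables: $u = \sum c_n e^{-n^2\tau} \sin(n\xi)$. From $u(\xi,0) = -2 \sin(2 \xi) - \sin(5 \xi)$: $c_2=-2, c_5=-1$.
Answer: $u(\xi, \tau) = -2 e^{-4 \tau} \sin(2 \xi) -  e^{-25 \tau} \sin(5 \xi)$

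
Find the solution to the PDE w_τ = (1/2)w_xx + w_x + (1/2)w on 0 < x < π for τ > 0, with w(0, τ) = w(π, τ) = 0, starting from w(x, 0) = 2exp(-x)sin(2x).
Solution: Substitute w = exp(-x)u.
Then w_x = exp(-x)(u_x - u), w_xx = exp(-x)(u_xx - 2u_x + u), w_τ = exp(-x)u_τ; substituting and dividing by exp(-x), the lower-order terms cancel: u_τ = (1/2)u_xx (standard heat equation).
Data for u: u(x,0) = exp(x)w(x,0) = 2sin(2x). The boundary conditions carry over: u(0,τ) = u(π,τ) = 0.
Separating variables: u = Σ c_n exp(-n²τ/2) sin(nx). From u(x,0) = 2sin(2x): c_2=2.
So u(x,τ) = 2exp(-2τ)sin(2x), and w(x,τ) = exp(-x)u(x,τ).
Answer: w(x, τ) = 2exp(-x)exp(-2τ)sin(2x)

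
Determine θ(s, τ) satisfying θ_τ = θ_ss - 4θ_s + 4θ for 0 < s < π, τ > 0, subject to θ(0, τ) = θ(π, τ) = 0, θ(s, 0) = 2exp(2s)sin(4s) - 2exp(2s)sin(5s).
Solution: Substitute θ = exp(2s)u.
Then θ_s = exp(2s)(u_s + 2u), θ_ss = exp(2s)(u_ss + 4u_s + 4u), θ_τ = exp(2s)u_τ; substituting and dividing by exp(2s), the lower-order terms cancel: u_τ = u_ss (standard heat equation).
Data for u: u(s,0) = exp(-2s)θ(s,0) = 2sin(4s) - 2sin(5s). The boundary conditions carry over: u(0,τ) = u(π,τ) = 0.
Separating variables: u = Σ c_n exp(-n²τ) sin(ns). From u(s,0) = 2sin(4s) - 2sin(5s): c_4=2, c_5=-2.
So u(s,τ) = 2exp(-16τ)sin(4s) - 2exp(-25τ)sin(5s), and θ(s,τ) = exp(2s)u(s,τ).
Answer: θ(s, τ) = 2exp(2s)exp(-16τ)sin(4s) - 2exp(2s)exp(-25τ)sin(5s)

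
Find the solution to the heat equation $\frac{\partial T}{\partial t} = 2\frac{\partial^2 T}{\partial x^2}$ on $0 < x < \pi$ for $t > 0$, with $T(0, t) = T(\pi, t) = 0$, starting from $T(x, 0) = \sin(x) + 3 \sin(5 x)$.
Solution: Separating variables: $T = \sum c_n e^{-2n^2t} \sin(nx)$. From $T(x,0) = \sin(x) + 3 \sin(5 x)$: $c_1=1, c_5=3$.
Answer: $T(x, t) = e^{-2 t} \sin(x) + 3 e^{-50 t} \sin(5 x)$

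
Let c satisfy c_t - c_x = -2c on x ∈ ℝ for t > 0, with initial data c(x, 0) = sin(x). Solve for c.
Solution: Substitute c = exp(-2t)u.
Then c_t = exp(-2t)(u_t - 2u), c_x = exp(-2t)u_x; substituting and dividing by exp(-2t), the lower-order terms cancel: u_t - u_x = 0 (standard advection equation).
Data for u: u(x,0) = c(x,0) = sin(x).
By characteristics (dx/dt = -1), u(x,t) = f(x + t) with f = u(·, 0).
So u(x,t) = sin(t + x), and c(x,t) = exp(-2t)u(x,t).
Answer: c(x, t) = exp(-2t)sin(t + x)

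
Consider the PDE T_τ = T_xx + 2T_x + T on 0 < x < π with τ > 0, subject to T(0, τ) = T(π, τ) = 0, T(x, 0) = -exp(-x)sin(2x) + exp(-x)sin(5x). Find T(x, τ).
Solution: Substitute T = exp(-x)u, i.e. u = exp(x)T.
By the product rule, T_x = exp(-x)(u_x - u), T_xx = exp(-x)(u_xx - 2u_x + u), T_τ = exp(-x)u_τ.
Substituting into the PDE and dividing by exp(-x): u_τ = (u_xx - 2u_x + u) + 2(u_x - u) + u.
The lower-order terms cancel, leaving the standard heat equation u_τ = u_xx.
Initial data for u: u(x,0) = exp(x)T(x,0) = -sin(2x) + sin(5x). The boundary conditions carry over: u(0,τ) = u(π,τ) = 0.
Solve for u:
  Using separation of variables u = X(x)G(τ):
  Eigenfunctions: sin(nx), n = 1, 2, 3, ...
  General solution: u(x, τ) = Σ c_n sin(nx) exp(-n² τ)
  Matching u(x,0) = -sin(2x) + sin(5x) term by term: c_2=-1, c_5=1.
Hence u(x,τ) = -exp(-4τ)sin(2x) + exp(-25τ)sin(5x).
Transform back: T(x,τ) = exp(-x)u(x,τ).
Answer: T(x, τ) = -exp(-x)exp(-4τ)sin(2x) + exp(-x)exp(-25τ)sin(5x)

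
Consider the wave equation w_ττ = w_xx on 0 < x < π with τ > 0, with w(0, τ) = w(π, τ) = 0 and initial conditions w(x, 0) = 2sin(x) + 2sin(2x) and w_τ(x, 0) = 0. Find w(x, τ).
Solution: Separating variables: w = Σ [A_n cos(ω_n τ) + B_n sin(ω_n τ)] sin(nx), ω_n = n. From ICs: A_1=2, A_2=2.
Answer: w(x, τ) = 2sin(x)cos(τ) + 2sin(2x)cos(2τ)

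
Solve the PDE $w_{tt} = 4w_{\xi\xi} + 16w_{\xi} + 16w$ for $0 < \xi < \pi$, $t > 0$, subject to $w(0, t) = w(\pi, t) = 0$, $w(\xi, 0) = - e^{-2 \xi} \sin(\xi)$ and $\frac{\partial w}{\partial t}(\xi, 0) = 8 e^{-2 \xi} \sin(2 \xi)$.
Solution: Substitute $w = e^{-2\xi}u$.
Then $w_{\xi} = e^{-2\xi}(u_{\xi} - 2u)$, $w_{\xi\xi} = e^{-2\xi}(u_{\xi\xi} - 4u_{\xi} + 4u)$, $w_{tt} = e^{-2\xi}u_{tt}$; substituting and dividing by $e^{-2\xi}$, the lower-order terms cancel: $u_{tt} = 4u_{\xi\xi}$ (standard wave equation).
Data for $u$: $u(\xi,0) = e^{2\xi}w(\xi,0) = - \sin(\xi)$; $u_t(\xi,0) = e^{2\xi}w_t(\xi,0) = 8 \sin(2 \xi)$. The boundary conditions carry over: $u(0,t) = u(\pi,t) = 0$.
Separating variables: $u = \sum [A_n \cos(\omega_n t) + B_n \sin(\omega_n t)] \sin(n\xi)$, $\omega_n = 2n$. From ICs ($B_n$ = velocity coefficient / $\omega_n$): $A_1=-1, B_2=2$.
So $u(\xi,t) = 2 \sin(4 t) \sin(2 \xi) - \sin(\xi) \cos(2 t)$, and $w(\xi,t) = e^{-2\xi}u(\xi,t)$.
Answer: $w(\xi, t) = - e^{-2 \xi} \sin(\xi) \cos(2 t) + 2 e^{-2 \xi} \sin(2 \xi) \sin(4 t)$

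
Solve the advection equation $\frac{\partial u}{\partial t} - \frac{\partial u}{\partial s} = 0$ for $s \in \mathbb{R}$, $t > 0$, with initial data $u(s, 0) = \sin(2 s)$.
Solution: By characteristics ($ds/dt = -1$), $u(s,t) = f(s + t)$ with $f = u( \cdot , 0)$.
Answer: $u(s, t) = \sin(2 s + 2 t)$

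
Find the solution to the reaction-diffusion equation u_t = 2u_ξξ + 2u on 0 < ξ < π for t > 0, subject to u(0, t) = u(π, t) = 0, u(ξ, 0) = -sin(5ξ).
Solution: Substitute u = exp(2t)w, i.e. w = exp(-2t)u.
By the product rule, u_t = exp(2t)(w_t + 2w), u_ξξ = exp(2t)w_ξξ.
Substituting into the PDE and dividing by exp(2t): w_t + 2w = 2w_ξξ + 2w.
The lower-order terms cancel, leaving the standard heat equation w_t = 2w_ξξ.
Initial data for w: w(ξ,0) = u(ξ,0) = -sin(5ξ). The boundary conditions carry over: w(0,t) = w(π,t) = 0.
Solve for w:
  Using separation of variables w = X(ξ)T(t):
  Eigenfunctions: sin(nξ), n = 1, 2, 3, ...
  General solution: w(ξ, t) = Σ c_n sin(nξ) exp(-2n² t)
  Matching w(ξ,0) = -sin(5ξ) term by term: c_5=-1.
Hence w(ξ,t) = -exp(-50t)sin(5ξ).
Transform back: u(ξ,t) = exp(2t)w(ξ,t).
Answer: u(ξ, t) = -exp(-48t)sin(5ξ)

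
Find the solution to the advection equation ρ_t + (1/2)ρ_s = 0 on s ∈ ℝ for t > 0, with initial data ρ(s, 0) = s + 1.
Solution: By method of characteristics (waves move right with speed 1/2):
Along characteristics s - (1/2)t = const, ρ is constant, so ρ(s,t) = f(s - (1/2)t) with f = ρ(·, 0).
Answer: ρ(s, t) = s - (1/2)t + 1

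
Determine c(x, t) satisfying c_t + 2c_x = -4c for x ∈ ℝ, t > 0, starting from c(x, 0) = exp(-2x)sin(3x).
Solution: Substitute c = exp(-2x)u.
Then c_x = exp(-2x)(u_x - 2u), c_t = exp(-2x)u_t; substituting and dividing by exp(-2x), the lower-order terms cancel: u_t + 2u_x = 0 (standard advection equation).
Data for u: u(x,0) = exp(2x)c(x,0) = sin(3x).
By characteristics (dx/dt = 2), u(x,t) = f(x - 2t) with f = u(·, 0).
So u(x,t) = -sin(6t - 3x), and c(x,t) = exp(-2x)u(x,t).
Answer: c(x, t) = -exp(-2x)sin(6t - 3x)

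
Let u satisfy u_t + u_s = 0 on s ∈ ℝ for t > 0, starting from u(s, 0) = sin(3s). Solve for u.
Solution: By method of characteristics (waves move right with speed 1):
Along characteristics s - t = const, u is constant, so u(s,t) = f(s - t) with f = u(·, 0).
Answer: u(s, t) = sin(3s - 3t)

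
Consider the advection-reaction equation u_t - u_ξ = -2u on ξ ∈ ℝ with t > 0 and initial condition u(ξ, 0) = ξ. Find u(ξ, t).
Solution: Substitute u = exp(-2t)w, i.e. w = exp(2t)u.
By the product rule, u_t = exp(-2t)(w_t - 2w), u_ξ = exp(-2t)w_ξ.
Substituting into the PDE and dividing by exp(-2t): w_t - 2w - w_ξ = -2w.
The lower-order terms cancel, leaving the standard advection equation w_t - w_ξ = 0.
Initial data for w: w(ξ,0) = u(ξ,0) = ξ.
Solve for w:
  By method of characteristics (waves move left with speed 1):
  Along characteristics ξ + t = const, w is constant, so w(ξ,t) = f(ξ + t) with f = w(·, 0).
Hence w(ξ,t) = t + ξ.
Transform back: u(ξ,t) = exp(-2t)w(ξ,t).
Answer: u(ξ, t) = texp(-2t) + ξexp(-2t)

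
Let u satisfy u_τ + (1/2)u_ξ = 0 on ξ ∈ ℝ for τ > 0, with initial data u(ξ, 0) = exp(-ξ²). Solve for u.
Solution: By characteristics (dξ/dτ = 1/2), u(ξ,τ) = f(ξ - (1/2)τ) with f = u(·, 0).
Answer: u(ξ, τ) = exp(-(ξ - τ/2)²)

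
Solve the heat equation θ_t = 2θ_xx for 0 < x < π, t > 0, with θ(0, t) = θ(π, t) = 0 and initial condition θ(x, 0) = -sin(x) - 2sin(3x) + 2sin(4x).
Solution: Using separation of variables θ = X(x)G(t):
Eigenfunctions: sin(nx), n = 1, 2, 3, ...
General solution: θ(x, t) = Σ c_n sin(nx) exp(-2n² t)
Matching θ(x,0) = -sin(x) - 2sin(3x) + 2sin(4x) term by term: c_1=-1, c_3=-2, c_4=2.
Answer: θ(x, t) = -exp(-2t)sin(x) - 2exp(-18t)sin(3x) + 2exp(-32t)sin(4x)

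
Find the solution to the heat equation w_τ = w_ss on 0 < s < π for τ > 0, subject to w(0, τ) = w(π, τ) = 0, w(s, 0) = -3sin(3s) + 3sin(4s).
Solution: Using separation of variables w = X(s)T(τ):
Eigenfunctions: sin(ns), n = 1, 2, 3, ...
General solution: w(s, τ) = Σ c_n sin(ns) exp(-n² τ)
Matching w(s,0) = -3sin(3s) + 3sin(4s) term by term: c_3=-3, c_4=3.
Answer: w(s, τ) = -3exp(-9τ)sin(3s) + 3exp(-16τ)sin(4s)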